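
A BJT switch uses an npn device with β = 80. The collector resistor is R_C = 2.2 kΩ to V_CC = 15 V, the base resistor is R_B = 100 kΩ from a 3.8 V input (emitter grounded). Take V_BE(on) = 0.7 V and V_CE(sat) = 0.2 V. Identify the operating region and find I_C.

Assume active. Base-emitter loop: I_B = (V_BB − V_BE)/R_B = (3.8 − 0.7)/100 = 0.031 mA.
I_C = β·I_B = 80×0.031 = 2.48 mA.
V_CE = V_CC − I_C·R_C = 15 − 2.48×2.2 = 9.54 V > V_CE(sat), so the active-region assumption holds.

active; I_C ≈ 2.5 mA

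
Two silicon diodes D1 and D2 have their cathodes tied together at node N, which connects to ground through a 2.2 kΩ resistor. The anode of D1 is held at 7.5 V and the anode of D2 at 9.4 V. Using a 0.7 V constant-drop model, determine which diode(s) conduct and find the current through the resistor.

Only D2 conducts; I_R ≈ 4 mA

Assume both conduct. Then node N would need to be at both 7.5−0.7 = 6.8 V and 9.4−0.7 = 8.7 V, which is impossible.
Assume only D2 conducts: V_N = 9.4 − 0.7 = 8.7 V, so I_R = 8.7/2.2 = 3.95 mA.
Check D1: its anode-to-cathode voltage is 7.5 − 8.7 = -1.2 V < 0.7 V, so it is off. The assumption is consistent.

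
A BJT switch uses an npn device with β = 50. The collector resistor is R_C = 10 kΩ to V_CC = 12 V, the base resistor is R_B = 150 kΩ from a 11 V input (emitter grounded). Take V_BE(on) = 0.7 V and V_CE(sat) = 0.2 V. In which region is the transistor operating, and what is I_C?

saturation; I_C ≈ 1.2 mA

Assume active: I_B = (11 − 0.7)/150 = 0.0687 mA, giving I_C = β·I_B = 3.43 mA.
But then V_CE = 12 − 3.43×10 = -22.3 V < V_CE(sat) = 0.2 V — impossible in the active region.
So the transistor is saturated. With V_CE = 0.2 V, I_C = (V_CC − 0.2)/R_C = 11.8/10 = 1.18 mA.
Check: β·I_B = 3.43 mA > I_C = 1.18 mA, confirming saturation.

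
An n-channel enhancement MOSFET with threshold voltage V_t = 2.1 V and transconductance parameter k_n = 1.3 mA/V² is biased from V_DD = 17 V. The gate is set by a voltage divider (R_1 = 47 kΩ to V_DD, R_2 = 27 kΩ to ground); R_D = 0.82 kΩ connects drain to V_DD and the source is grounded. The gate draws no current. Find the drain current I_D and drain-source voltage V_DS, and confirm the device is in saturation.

I_D ≈ 11 mA, V_DS ≈ 8 V

V_G = V_DD·R_2/(R_1+R_2) = 17×27/74 = 6.2 V. With the source grounded, V_GS = V_G = 6.2 V.
Assume saturation: I_D = (k_n/2)(V_GS − V_t)² = (1.3/2)×(6.2 − 2.1)² = 0.65×4.1² = 10.9 mA.
V_DS = V_DD − I_D·R_D = 17 − 10.9×0.82 = 8.03 V.
Saturation requires V_DS ≥ V_GS − V_t = 4.1 V; 8.03 ≥ 4.1 ✓.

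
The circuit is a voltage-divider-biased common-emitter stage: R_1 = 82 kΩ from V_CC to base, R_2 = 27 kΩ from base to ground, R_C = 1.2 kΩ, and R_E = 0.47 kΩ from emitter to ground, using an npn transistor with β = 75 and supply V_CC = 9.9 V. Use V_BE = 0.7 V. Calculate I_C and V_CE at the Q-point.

I_C ≈ 2.3 mA, V_CE ≈ 6 V

Thevenize the base divider: V_Th = V_CC·R_2/(R_1+R_2) = 9.9×27/109 = 2.45 V, R_Th = R_1‖R_2 = 20.3 kΩ.
Base-emitter loop: V_Th = I_B·R_Th + V_BE + (β+1)I_B·R_E, so I_B = (2.45 − 0.7) / (20.3 + 76×0.47) = 0.0313 mA.
I_C = β·I_B = 75×0.0313 = 2.35 mA, and I_E = (β+1)I_B = 2.38 mA.
V_CE = V_CC − I_C·R_C − I_E·R_E = 9.9 − 2.35×1.2 − 2.38×0.47 = 5.97 V.
V_CE = 5.97 V > 0.2 V confirms active-region operation.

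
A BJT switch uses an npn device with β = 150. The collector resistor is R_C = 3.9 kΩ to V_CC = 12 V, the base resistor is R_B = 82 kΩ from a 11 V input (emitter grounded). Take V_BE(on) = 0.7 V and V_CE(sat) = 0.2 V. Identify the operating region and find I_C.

Assume active: I_B = (11 − 0.7)/82 = 0.126 mA, giving I_C = β·I_B = 18.8 mA.
But then V_CE = 12 − 18.8×3.9 = -61.5 V < V_CE(sat) = 0.2 V — impossible in the active region.
So the transistor is saturated. With V_CE = 0.2 V, I_C = (V_CC − 0.2)/R_C = 11.8/3.9 = 3.03 mA.
Check: β·I_B = 18.8 mA > I_C = 3.03 mA, confirming saturation.

saturation; I_C ≈ 3 mA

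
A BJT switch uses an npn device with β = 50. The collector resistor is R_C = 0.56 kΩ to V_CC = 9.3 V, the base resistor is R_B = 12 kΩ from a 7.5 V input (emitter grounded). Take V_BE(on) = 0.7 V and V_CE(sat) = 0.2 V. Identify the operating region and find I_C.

saturation; I_C ≈ 16 mA

Assume active: I_B = (7.5 − 0.7)/12 = 0.567 mA, giving I_C = β·I_B = 28.3 mA.
But then V_CE = 9.3 − 28.3×0.56 = -6.57 V < V_CE(sat) = 0.2 V — impossible in the active region.
So the transistor is saturated. With V_CE = 0.2 V, I_C = (V_CC − 0.2)/R_C = 9.1/0.56 = 16.2 mA.
Check: β·I_B = 28.3 mA > I_C = 16.2 mA, confirming saturation.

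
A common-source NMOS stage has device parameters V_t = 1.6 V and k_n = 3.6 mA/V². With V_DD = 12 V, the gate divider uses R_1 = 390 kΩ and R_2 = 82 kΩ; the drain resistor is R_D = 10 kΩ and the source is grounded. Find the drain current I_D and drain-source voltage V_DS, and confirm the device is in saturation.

V_G = V_DD·R_2/(R_1+R_2) = 12×82/472 = 2.08 V. With the source grounded, V_GS = V_G = 2.08 V.
Assume saturation: I_D = (k_n/2)(V_GS − V_t)² = (3.6/2)×(2.08 − 1.6)² = 1.8×0.485² = 0.423 mA.
V_DS = V_DD − I_D·R_D = 12 − 0.423×10 = 7.77 V.
Saturation requires V_DS ≥ V_GS − V_t = 0.485 V; 7.77 ≥ 0.485 ✓.

I_D ≈ 0.42 mA, V_DS ≈ 7.8 V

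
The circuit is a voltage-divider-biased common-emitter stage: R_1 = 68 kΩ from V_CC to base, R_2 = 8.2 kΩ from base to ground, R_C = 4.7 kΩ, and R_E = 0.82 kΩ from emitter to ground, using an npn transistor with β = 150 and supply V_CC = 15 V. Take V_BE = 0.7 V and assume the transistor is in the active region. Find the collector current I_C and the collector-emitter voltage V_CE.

I_C ≈ 1 mA, V_CE ≈ 9.2 V

Thevenize the base divider: V_Th = V_CC·R_2/(R_1+R_2) = 15×8.2/76.2 = 1.61 V, R_Th = R_1‖R_2 = 7.32 kΩ.
Base-emitter loop: V_Th = I_B·R_Th + V_BE + (β+1)I_B·R_E, so I_B = (1.61 − 0.7) / (7.32 + 151×0.82) = 0.00697 mA.
I_C = β·I_B = 150×0.00697 = 1.05 mA, and I_E = (β+1)I_B = 1.05 mA.
V_CE = V_CC − I_C·R_C − I_E·R_E = 15 − 1.05×4.7 − 1.05×0.82 = 9.22 V.
V_CE = 9.22 V > 0.2 V confirms active-region operation.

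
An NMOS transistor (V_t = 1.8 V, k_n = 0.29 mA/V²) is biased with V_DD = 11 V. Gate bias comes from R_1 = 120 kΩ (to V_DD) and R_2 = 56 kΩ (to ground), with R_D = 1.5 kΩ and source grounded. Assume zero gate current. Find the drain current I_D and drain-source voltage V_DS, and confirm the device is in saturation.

I_D ≈ 0.42 mA, V_DS ≈ 10 V

V_G = V_DD·R_2/(R_1+R_2) = 11×56/176 = 3.5 V. With the source grounded, V_GS = V_G = 3.5 V.
Assume saturation: I_D = (k_n/2)(V_GS − V_t)² = (0.29/2)×(3.5 − 1.8)² = 0.145×1.7² = 0.419 mA.
V_DS = V_DD − I_D·R_D = 11 − 0.419×1.5 = 10.4 V.
Saturation requires V_DS ≥ V_GS − V_t = 1.7 V; 10.4 ≥ 1.7 ✓.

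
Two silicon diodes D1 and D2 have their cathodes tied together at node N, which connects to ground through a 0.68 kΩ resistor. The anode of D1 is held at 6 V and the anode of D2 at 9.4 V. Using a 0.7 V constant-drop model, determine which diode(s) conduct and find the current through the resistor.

Assume both conduct. Then node N would need to be at both 6−0.7 = 5.3 V and 9.4−0.7 = 8.7 V, which is impossible.
Assume only D2 conducts: V_N = 9.4 − 0.7 = 8.7 V, so I_R = 8.7/0.68 = 12.8 mA.
Check D1: its anode-to-cathode voltage is 6 − 8.7 = -2.7 V < 0.7 V, so it is off. The assumption is consistent.

Only D2 conducts; I_R ≈ 13 mA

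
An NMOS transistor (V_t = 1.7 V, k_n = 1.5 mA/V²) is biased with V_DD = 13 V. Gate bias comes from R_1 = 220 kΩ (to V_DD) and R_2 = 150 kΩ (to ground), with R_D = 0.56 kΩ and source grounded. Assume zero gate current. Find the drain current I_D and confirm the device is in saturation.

I_D ≈ 9.6 mA

V_G = V_DD·R_2/(R_1+R_2) = 13×150/370 = 5.27 V. With the source grounded, V_GS = V_G = 5.27 V.
Assume saturation: I_D = (k_n/2)(V_GS − V_t)² = (1.5/2)×(5.27 − 1.7)² = 0.75×3.57² = 9.56 mA.
V_DS = V_DD − I_D·R_D = 13 − 9.56×0.56 = 7.65 V.
Saturation requires V_DS ≥ V_GS − V_t = 3.57 V; 7.65 ≥ 3.57 ✓.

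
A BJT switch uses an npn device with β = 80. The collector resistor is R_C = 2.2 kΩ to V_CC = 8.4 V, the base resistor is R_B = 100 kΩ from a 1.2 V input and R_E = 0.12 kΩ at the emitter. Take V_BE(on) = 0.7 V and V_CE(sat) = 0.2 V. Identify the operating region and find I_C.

Assume active. Base-emitter loop: I_B = (V_BB − V_BE)/(R_B + (β+1)R_E) = (1.2 − 0.7)/(100 + 81×0.12) = 0.00456 mA.
I_C = β·I_B = 80×0.00456 = 0.365 mA.
V_CE = V_CC − I_C·R_C − I_E·R_E = 8.4 − 0.365×2.2 − 0.369×0.12 = 7.55 V > V_CE(sat), so the active-region assumption holds.

active; I_C ≈ 0.36 mA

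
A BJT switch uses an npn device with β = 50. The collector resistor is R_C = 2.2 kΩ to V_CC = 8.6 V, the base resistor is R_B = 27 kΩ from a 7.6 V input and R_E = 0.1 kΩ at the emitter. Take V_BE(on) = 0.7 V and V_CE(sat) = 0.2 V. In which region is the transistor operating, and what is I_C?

saturation; I_C ≈ 3.6 mA

Assume active: I_B = (7.6 − 0.7)/(27 + 51×0.1) = 0.215 mA, I_C = β·I_B = 10.7 mA.
Then V_CE = 8.6 − 10.7×2.2 − 11×0.1 = -16.1 V < 0.2 V — the active assumption fails.
Re-solve with V_CE = 0.2 V. KCL at the emitter: V_E/R_E = (V_BB−0.7−V_E)/R_B + (V_CC−0.2−V_E)/R_C, giving V_E = 0.388 V.
I_C = (V_CC − 0.2 − V_E)/R_C = (8.4 − 0.388)/2.2 = 3.64 mA.
Check: I_B = (6.9 − 0.388)/27 = 0.241 mA, and β·I_B = 12.1 mA > I_C, confirming saturation.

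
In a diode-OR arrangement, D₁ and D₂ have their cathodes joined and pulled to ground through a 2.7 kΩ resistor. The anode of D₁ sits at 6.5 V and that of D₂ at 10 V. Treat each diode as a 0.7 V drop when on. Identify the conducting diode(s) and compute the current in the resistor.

Assume both conduct. Then node N would need to be at both 6.5−0.7 = 5.8 V and 10−0.7 = 9.3 V, which is impossible.
Assume only D₂ conducts: V_N = 10 − 0.7 = 9.3 V, so I_R = 9.3/2.7 = 3.44 mA.
Check D₁: its anode-to-cathode voltage is 6.5 − 9.3 = -2.8 V < 0.7 V, so it is off. The assumption is consistent.

Only D₂ conducts; I_R ≈ 3.4 mA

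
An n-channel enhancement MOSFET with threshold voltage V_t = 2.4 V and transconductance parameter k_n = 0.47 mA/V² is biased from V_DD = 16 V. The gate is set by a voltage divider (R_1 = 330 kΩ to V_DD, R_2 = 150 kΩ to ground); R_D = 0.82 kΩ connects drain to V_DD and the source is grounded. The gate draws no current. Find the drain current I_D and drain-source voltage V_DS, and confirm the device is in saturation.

V_G = V_DD·R_2/(R_1+R_2) = 16×150/480 = 5 V. With the source grounded, V_GS = V_G = 5 V.
Assume saturation: I_D = (k_n/2)(V_GS − V_t)² = (0.47/2)×(5 − 2.4)² = 0.235×2.6² = 1.59 mA.
V_DS = V_DD − I_D·R_D = 16 − 1.59×0.82 = 14.7 V.
Saturation requires V_DS ≥ V_GS − V_t = 2.6 V; 14.7 ≥ 2.6 ✓.

I_D ≈ 1.6 mA, V_DS ≈ 15 V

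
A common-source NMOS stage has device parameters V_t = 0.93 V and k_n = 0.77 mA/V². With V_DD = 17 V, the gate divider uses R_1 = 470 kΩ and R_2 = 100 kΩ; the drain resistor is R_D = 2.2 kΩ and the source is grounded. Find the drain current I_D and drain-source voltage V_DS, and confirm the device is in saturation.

I_D ≈ 1.6 mA, V_DS ≈ 13 V

V_G = V_DD·R_2/(R_1+R_2) = 17×100/570 = 2.98 V. With the source grounded, V_GS = V_G = 2.98 V.
Assume saturation: I_D = (k_n/2)(V_GS − V_t)² = (0.77/2)×(2.98 − 0.93)² = 0.385×2.05² = 1.62 mA.
V_DS = V_DD − I_D·R_D = 17 − 1.62×2.2 = 13.4 V.
Saturation requires V_DS ≥ V_GS − V_t = 2.05 V; 13.4 ≥ 2.05 ✓.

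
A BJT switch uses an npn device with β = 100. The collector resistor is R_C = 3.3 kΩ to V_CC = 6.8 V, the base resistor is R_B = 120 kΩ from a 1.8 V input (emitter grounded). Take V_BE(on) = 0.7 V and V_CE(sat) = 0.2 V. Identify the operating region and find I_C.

Assume active. Base-emitter loop: I_B = (V_BB − V_BE)/R_B = (1.8 − 0.7)/120 = 0.00917 mA.
I_C = β·I_B = 100×0.00917 = 0.917 mA.
V_CE = V_CC − I_C·R_C = 6.8 − 0.917×3.3 = 3.77 V > V_CE(sat), so the active-region assumption holds.

active; I_C ≈ 0.92 mA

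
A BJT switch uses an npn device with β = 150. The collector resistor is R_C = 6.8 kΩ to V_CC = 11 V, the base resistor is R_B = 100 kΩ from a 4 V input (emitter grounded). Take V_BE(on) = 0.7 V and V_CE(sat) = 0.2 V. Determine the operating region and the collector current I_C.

Assume active: I_B = (4 − 0.7)/100 = 0.033 mA, giving I_C = β·I_B = 4.95 mA.
But then V_CE = 11 − 4.95×6.8 = -22.7 V < V_CE(sat) = 0.2 V — impossible in the active region.
So the transistor is saturated. With V_CE = 0.2 V, I_C = (V_CC − 0.2)/R_C = 10.8/6.8 = 1.59 mA.
Check: β·I_B = 4.95 mA > I_C = 1.59 mA, confirming saturation.

saturation; I_C ≈ 1.6 mA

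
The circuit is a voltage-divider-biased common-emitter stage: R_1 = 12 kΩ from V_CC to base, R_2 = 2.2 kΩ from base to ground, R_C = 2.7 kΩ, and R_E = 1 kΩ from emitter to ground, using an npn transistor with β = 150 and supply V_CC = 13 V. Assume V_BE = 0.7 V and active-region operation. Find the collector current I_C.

Thevenize the base divider: V_Th = V_CC·R_2/(R_1+R_2) = 13×2.2/14.2 = 2.01 V, R_Th = R_1‖R_2 = 1.86 kΩ.
Base-emitter loop: V_Th = I_B·R_Th + V_BE + (β+1)I_B·R_E, so I_B = (2.01 − 0.7) / (1.86 + 151×1) = 0.0086 mA.
I_C = β·I_B = 150×0.0086 = 1.29 mA, and I_E = (β+1)I_B = 1.3 mA.
V_CE = V_CC − I_C·R_C − I_E·R_E = 13 − 1.29×2.7 − 1.3×1 = 8.22 V.
V_CE = 8.22 V > 0.2 V confirms active-region operation.

I_C ≈ 1.3 mA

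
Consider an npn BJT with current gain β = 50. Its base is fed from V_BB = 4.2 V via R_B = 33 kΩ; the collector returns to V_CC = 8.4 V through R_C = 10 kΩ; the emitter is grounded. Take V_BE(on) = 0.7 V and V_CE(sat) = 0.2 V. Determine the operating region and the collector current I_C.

saturation; I_C ≈ 0.82 mA

Assume active: I_B = (4.2 − 0.7)/33 = 0.106 mA, giving I_C = β·I_B = 5.3 mA.
But then V_CE = 8.4 − 5.3×10 = -44.6 V < V_CE(sat) = 0.2 V — impossible in the active region.
So the transistor is saturated. With V_CE = 0.2 V, I_C = (V_CC − 0.2)/R_C = 8.2/10 = 0.82 mA.
Check: β·I_B = 5.3 mA > I_C = 0.82 mA, confirming saturation.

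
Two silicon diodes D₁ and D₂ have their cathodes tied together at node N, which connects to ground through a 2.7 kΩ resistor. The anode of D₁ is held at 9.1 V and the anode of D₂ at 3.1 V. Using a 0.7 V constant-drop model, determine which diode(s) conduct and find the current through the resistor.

Only D₁ conducts; I_R ≈ 3.1 mA

Assume both conduct. Then node N would need to be at both 9.1−0.7 = 8.4 V and 3.1−0.7 = 2.4 V, which is impossible.
Assume only D₁ conducts: V_N = 9.1 − 0.7 = 8.4 V, so I_R = 8.4/2.7 = 3.11 mA.
Check D₂: its anode-to-cathode voltage is 3.1 − 8.4 = -5.3 V < 0.7 V, so it is off. The assumption is consistent.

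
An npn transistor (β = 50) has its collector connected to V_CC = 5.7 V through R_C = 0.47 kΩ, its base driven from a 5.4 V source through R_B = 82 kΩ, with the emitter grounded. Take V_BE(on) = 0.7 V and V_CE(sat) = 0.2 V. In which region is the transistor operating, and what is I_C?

Assume active. Base-emitter loop: I_B = (V_BB − V_BE)/R_B = (5.4 − 0.7)/82 = 0.0573 mA.
I_C = β·I_B = 50×0.0573 = 2.87 mA.
V_CE = V_CC − I_C·R_C = 5.7 − 2.87×0.47 = 4.35 V > V_CE(sat), so the active-region assumption holds.

active; I_C ≈ 2.9 mA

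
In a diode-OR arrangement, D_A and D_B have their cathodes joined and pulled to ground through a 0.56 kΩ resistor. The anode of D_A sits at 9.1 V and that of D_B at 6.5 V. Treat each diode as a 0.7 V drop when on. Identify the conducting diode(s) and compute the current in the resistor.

Assume both conduct. Then node N would need to be at both 9.1−0.7 = 8.4 V and 6.5−0.7 = 5.8 V, which is impossible.
Assume only D_A conducts: V_N = 9.1 − 0.7 = 8.4 V, so I_R = 8.4/0.56 = 15 mA.
Check D_B: its anode-to-cathode voltage is 6.5 − 8.4 = -1.9 V < 0.7 V, so it is off. The assumption is consistent.

Only D_A conducts; I_R ≈ 15 mA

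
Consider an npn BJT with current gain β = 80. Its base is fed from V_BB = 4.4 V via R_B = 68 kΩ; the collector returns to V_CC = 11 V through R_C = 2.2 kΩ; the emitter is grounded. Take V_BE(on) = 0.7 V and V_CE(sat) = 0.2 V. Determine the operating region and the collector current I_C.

Assume active. Base-emitter loop: I_B = (V_BB − V_BE)/R_B = (4.4 − 0.7)/68 = 0.0544 mA.
I_C = β·I_B = 80×0.0544 = 4.35 mA.
V_CE = V_CC − I_C·R_C = 11 − 4.35×2.2 = 1.42 V > V_CE(sat), so the active-region assumption holds.

active; I_C ≈ 4.4 mA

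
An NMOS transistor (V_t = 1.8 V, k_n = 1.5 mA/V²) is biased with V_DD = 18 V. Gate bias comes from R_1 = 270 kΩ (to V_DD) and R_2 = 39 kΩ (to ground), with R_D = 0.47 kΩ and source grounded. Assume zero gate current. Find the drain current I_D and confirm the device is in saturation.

I_D ≈ 0.17 mA

V_G = V_DD·R_2/(R_1+R_2) = 18×39/309 = 2.27 V. With the source grounded, V_GS = V_G = 2.27 V.
Assume saturation: I_D = (k_n/2)(V_GS − V_t)² = (1.5/2)×(2.27 − 1.8)² = 0.75×0.472² = 0.167 mA.
V_DS = V_DD − I_D·R_D = 18 − 0.167×0.47 = 17.9 V.
Saturation requires V_DS ≥ V_GS − V_t = 0.472 V; 17.9 ≥ 0.472 ✓.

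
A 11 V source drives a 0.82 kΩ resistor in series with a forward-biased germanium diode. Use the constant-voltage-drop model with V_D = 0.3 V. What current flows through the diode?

KVL around the loop: 11 = V_D + I·R = 0.3 + I × 0.82 kΩ.
So I = (11 − 0.3) / 0.82 kΩ = 10.7 / 0.82 = 13 mA.

I ≈ 13 mA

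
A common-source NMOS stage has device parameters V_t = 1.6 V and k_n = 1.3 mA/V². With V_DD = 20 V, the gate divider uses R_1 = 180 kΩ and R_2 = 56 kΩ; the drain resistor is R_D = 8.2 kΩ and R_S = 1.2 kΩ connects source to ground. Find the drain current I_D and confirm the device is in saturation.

I_D ≈ 1.4 mA

V_G = V_DD·R_2/(R_1+R_2) = 20×56/236 = 4.75 V.
Assume saturation: I_D = (k_n/2)(V_GS − V_t)² with V_GS = V_G − I_D·R_S = 4.75 − 1.2·I_D.
Substituting gives 0.936·I_D² − 5.91·I_D + 6.43 = 0, with roots I_D = 1.4 or 4.91 mA.
The root I_D = 4.91 mA gives V_GS = -1.15 V ≤ V_t, so take I_D = 1.4 mA.
Then V_GS = 3.07 V and V_DS = V_DD − I_D(R_D+R_S) = 20 − 1.4×9.4 = 6.85 V.
Saturation requires V_DS ≥ V_GS − V_t = 1.47 V; 6.85 ≥ 1.47 ✓.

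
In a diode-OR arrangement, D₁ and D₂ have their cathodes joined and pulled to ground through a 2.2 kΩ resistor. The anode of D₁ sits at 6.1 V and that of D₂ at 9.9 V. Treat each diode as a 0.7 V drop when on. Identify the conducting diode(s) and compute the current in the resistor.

Assume both conduct. Then node N would need to be at both 6.1−0.7 = 5.4 V and 9.9−0.7 = 9.2 V, which is impossible.
Assume only D₂ conducts: V_N = 9.9 − 0.7 = 9.2 V, so I_R = 9.2/2.2 = 4.18 mA.
Check D₁: its anode-to-cathode voltage is 6.1 − 9.2 = -3.1 V < 0.7 V, so it is off. The assumption is consistent.

Only D₂ conducts; I_R ≈ 4.2 mA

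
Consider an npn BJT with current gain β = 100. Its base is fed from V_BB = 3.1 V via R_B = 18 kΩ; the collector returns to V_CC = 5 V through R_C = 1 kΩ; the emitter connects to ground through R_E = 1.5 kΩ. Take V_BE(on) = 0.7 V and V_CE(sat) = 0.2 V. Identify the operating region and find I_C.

active; I_C ≈ 1.4 mA

Assume active. Base-emitter loop: I_B = (V_BB − V_BE)/(R_B + (β+1)R_E) = (3.1 − 0.7)/(18 + 101×1.5) = 0.0142 mA.
I_C = β·I_B = 100×0.0142 = 1.42 mA.
V_CE = V_CC − I_C·R_C − I_E·R_E = 5 − 1.42×1 − 1.43×1.5 = 1.44 V > V_CE(sat), so the active-region assumption holds.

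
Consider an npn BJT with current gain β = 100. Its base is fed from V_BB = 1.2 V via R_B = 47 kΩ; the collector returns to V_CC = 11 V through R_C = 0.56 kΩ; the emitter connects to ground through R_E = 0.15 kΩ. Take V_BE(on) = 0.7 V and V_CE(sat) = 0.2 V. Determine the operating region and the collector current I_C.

active; I_C ≈ 0.8 mA

Assume active. Base-emitter loop: I_B = (V_BB − V_BE)/(R_B + (β+1)R_E) = (1.2 − 0.7)/(47 + 101×0.15) = 0.00805 mA.
I_C = β·I_B = 100×0.00805 = 0.805 mA.
V_CE = V_CC − I_C·R_C − I_E·R_E = 11 − 0.805×0.56 − 0.813×0.15 = 10.4 V > V_CE(sat), so the active-region assumption holds.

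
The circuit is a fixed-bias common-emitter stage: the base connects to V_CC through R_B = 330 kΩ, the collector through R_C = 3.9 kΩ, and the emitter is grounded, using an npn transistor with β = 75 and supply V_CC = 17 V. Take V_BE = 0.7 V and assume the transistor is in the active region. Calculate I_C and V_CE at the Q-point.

Base loop: V_CC = I_B·R_B + V_BE, so I_B = (17 − 0.7)/330 kΩ = 0.0494 mA.
In the active region I_C = β·I_B = 75 × 0.0494 = 3.7 mA.
Collector loop: V_CE = V_CC − I_C·R_C = 17 − 3.7×3.9 = 2.55 V.
Since V_CE = 2.55 V > V_CE(sat) ≈ 0.2 V, the transistor is in the active region as assumed.

I_C ≈ 3.7 mA, V_CE ≈ 2.6 V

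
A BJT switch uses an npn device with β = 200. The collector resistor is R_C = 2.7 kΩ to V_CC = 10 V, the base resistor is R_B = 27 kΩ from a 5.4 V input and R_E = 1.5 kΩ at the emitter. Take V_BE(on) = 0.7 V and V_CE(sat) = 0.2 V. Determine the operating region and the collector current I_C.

Assume active: I_B = (5.4 − 0.7)/(27 + 201×1.5) = 0.0143 mA, I_C = β·I_B = 2.86 mA.
Then V_CE = 10 − 2.86×2.7 − 2.88×1.5 = -2.04 V < 0.2 V — the active assumption fails.
Re-solve with V_CE = 0.2 V. KCL at the emitter: V_E/R_E = (V_BB−0.7−V_E)/R_B + (V_CC−0.2−V_E)/R_C, giving V_E = 3.54 V.
I_C = (V_CC − 0.2 − V_E)/R_C = (9.8 − 3.54)/2.7 = 2.32 mA.
Check: I_B = (4.7 − 3.54)/27 = 0.0429 mA, and β·I_B = 8.58 mA > I_C, confirming saturation.

saturation; I_C ≈ 2.3 mA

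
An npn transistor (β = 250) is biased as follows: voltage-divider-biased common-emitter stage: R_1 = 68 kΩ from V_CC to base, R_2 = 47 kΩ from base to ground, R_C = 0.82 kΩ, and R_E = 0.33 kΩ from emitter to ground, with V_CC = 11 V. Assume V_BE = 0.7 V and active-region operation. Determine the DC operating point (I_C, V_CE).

Thevenize the base divider: V_Th = V_CC·R_2/(R_1+R_2) = 11×47/115 = 4.5 V, R_Th = R_1‖R_2 = 27.8 kΩ.
Base-emitter loop: V_Th = I_B·R_Th + V_BE + (β+1)I_B·R_E, so I_B = (4.5 − 0.7) / (27.8 + 251×0.33) = 0.0343 mA.
I_C = β·I_B = 250×0.0343 = 8.58 mA, and I_E = (β+1)I_B = 8.61 mA.
V_CE = V_CC − I_C·R_C − I_E·R_E = 11 − 8.58×0.82 − 8.61×0.33 = 1.12 V.
V_CE = 1.12 V > 0.2 V confirms active-region operation.

I_C ≈ 8.6 mA, V_CE ≈ 1.1 V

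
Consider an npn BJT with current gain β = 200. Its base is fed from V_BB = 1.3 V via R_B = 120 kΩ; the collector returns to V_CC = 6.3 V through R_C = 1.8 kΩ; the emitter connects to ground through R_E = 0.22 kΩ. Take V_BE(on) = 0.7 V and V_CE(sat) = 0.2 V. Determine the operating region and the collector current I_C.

active; I_C ≈ 0.73 mA

Assume active. Base-emitter loop: I_B = (V_BB − V_BE)/(R_B + (β+1)R_E) = (1.3 − 0.7)/(120 + 201×0.22) = 0.00365 mA.
I_C = β·I_B = 200×0.00365 = 0.731 mA.
V_CE = V_CC − I_C·R_C − I_E·R_E = 6.3 − 0.731×1.8 − 0.734×0.22 = 4.82 V > V_CE(sat), so the active-region assumption holds.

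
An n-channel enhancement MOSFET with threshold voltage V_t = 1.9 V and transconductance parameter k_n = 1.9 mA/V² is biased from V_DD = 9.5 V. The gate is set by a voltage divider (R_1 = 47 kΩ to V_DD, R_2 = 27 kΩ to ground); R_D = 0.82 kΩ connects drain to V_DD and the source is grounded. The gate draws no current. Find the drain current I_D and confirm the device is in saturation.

I_D ≈ 2.3 mA

V_G = V_DD·R_2/(R_1+R_2) = 9.5×27/74 = 3.47 V. With the source grounded, V_GS = V_G = 3.47 V.
Assume saturation: I_D = (k_n/2)(V_GS − V_t)² = (1.9/2)×(3.47 − 1.9)² = 0.95×1.57² = 2.33 mA.
V_DS = V_DD − I_D·R_D = 9.5 − 2.33×0.82 = 7.59 V.
Saturation requires V_DS ≥ V_GS − V_t = 1.57 V; 7.59 ≥ 1.57 ✓.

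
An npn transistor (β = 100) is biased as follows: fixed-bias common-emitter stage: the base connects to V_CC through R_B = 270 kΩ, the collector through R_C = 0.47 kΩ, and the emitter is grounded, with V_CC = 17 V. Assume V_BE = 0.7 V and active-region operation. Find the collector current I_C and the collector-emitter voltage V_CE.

Base loop: V_CC = I_B·R_B + V_BE, so I_B = (17 − 0.7)/270 kΩ = 0.0604 mA.
In the active region I_C = β·I_B = 100 × 0.0604 = 6.04 mA.
Collector loop: V_CE = V_CC − I_C·R_C = 17 − 6.04×0.47 = 14.2 V.
Since V_CE = 14.2 V > V_CE(sat) ≈ 0.2 V, the transistor is in the active region as assumed.

I_C ≈ 6 mA, V_CE ≈ 14 V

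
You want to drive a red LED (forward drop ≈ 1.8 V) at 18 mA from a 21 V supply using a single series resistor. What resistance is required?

The resistor drops V_S − V_D = 21 − 1.8 = 19.2 V at 18 mA.
R = 19.2 V / 18 mA = 1.07 kΩ.

R ≈ 1.1 kΩ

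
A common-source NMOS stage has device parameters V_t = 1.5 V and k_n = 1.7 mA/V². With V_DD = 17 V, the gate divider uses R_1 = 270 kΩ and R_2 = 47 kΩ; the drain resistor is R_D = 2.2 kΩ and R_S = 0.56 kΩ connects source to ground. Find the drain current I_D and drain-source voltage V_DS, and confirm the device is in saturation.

V_G = V_DD·R_2/(R_1+R_2) = 17×47/317 = 2.52 V.
Assume saturation: I_D = (k_n/2)(V_GS − V_t)² with V_GS = V_G − I_D·R_S = 2.52 − 0.56·I_D.
Substituting gives 0.267·I_D² − 1.97·I_D + 0.885 = 0, with roots I_D = 0.48 or 6.92 mA.
The root I_D = 6.92 mA gives V_GS = -1.35 V ≤ V_t, so take I_D = 0.48 mA.
Then V_GS = 2.25 V and V_DS = V_DD − I_D(R_D+R_S) = 17 − 0.48×2.76 = 15.7 V.
Saturation requires V_DS ≥ V_GS − V_t = 0.752 V; 15.7 ≥ 0.752 ✓.

I_D ≈ 0.48 mA, V_DS ≈ 16 V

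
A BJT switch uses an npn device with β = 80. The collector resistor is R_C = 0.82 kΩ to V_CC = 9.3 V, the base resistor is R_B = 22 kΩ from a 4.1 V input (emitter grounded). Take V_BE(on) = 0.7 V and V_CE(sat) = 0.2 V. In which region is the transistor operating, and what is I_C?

saturation; I_C ≈ 11 mA

Assume active: I_B = (4.1 − 0.7)/22 = 0.155 mA, giving I_C = β·I_B = 12.4 mA.
But then V_CE = 9.3 − 12.4×0.82 = -0.838 V < V_CE(sat) = 0.2 V — impossible in the active region.
So the transistor is saturated. With V_CE = 0.2 V, I_C = (V_CC − 0.2)/R_C = 9.1/0.82 = 11.1 mA.
Check: β·I_B = 12.4 mA > I_C = 11.1 mA, confirming saturation.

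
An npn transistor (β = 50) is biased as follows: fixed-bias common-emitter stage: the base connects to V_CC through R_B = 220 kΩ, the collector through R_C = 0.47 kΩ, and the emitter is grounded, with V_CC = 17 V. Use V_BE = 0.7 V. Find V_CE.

Base loop: V_CC = I_B·R_B + V_BE, so I_B = (17 − 0.7)/220 kΩ = 0.0741 mA.
In the active region I_C = β·I_B = 50 × 0.0741 = 3.7 mA.
Collector loop: V_CE = V_CC − I_C·R_C = 17 − 3.7×0.47 = 15.3 V.
Since V_CE = 15.3 V > V_CE(sat) ≈ 0.2 V, the transistor is in the active region as assumed.

V_CE ≈ 15 V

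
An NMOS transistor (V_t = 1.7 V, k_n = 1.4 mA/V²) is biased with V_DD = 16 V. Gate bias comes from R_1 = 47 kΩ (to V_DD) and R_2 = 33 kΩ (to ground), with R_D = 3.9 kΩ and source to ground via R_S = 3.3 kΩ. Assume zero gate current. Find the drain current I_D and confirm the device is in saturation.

I_D ≈ 1.1 mA

V_G = V_DD·R_2/(R_1+R_2) = 16×33/80 = 6.6 V.
Assume saturation: I_D = (k_n/2)(V_GS − V_t)² with V_GS = V_G − I_D·R_S = 6.6 − 3.3·I_D.
Substituting gives 7.62·I_D² − 23.6·I_D + 16.8 = 0, with roots I_D = 1.1 or 2 mA.
The root I_D = 2 mA gives V_GS = 0.0111 V ≤ V_t, so take I_D = 1.1 mA.
Then V_GS = 2.96 V and V_DS = V_DD − I_D(R_D+R_S) = 16 − 1.1×7.2 = 8.05 V.
Saturation requires V_DS ≥ V_GS − V_t = 1.26 V; 8.05 ≥ 1.26 ✓.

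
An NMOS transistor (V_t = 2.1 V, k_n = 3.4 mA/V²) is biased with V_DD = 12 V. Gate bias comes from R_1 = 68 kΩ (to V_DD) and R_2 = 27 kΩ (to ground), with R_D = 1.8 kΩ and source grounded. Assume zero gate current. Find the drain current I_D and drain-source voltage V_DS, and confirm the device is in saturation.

I_D ≈ 2.9 mA, V_DS ≈ 6.7 V

V_G = V_DD·R_2/(R_1+R_2) = 12×27/95 = 3.41 V. With the source grounded, V_GS = V_G = 3.41 V.
Assume saturation: I_D = (k_n/2)(V_GS − V_t)² = (3.4/2)×(3.41 − 2.1)² = 1.7×1.31² = 2.92 mA.
V_DS = V_DD − I_D·R_D = 12 − 2.92×1.8 = 6.74 V.
Saturation requires V_DS ≥ V_GS − V_t = 1.31 V; 6.74 ≥ 1.31 ✓.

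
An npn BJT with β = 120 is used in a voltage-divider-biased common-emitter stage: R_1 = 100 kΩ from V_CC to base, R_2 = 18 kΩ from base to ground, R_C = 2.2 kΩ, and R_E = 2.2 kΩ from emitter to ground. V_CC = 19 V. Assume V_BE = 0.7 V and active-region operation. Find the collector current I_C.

Thevenize the base divider: V_Th = V_CC·R_2/(R_1+R_2) = 19×18/118 = 2.9 V, R_Th = R_1‖R_2 = 15.3 kΩ.
Base-emitter loop: V_Th = I_B·R_Th + V_BE + (β+1)I_B·R_E, so I_B = (2.9 − 0.7) / (15.3 + 121×2.2) = 0.00781 mA.
I_C = β·I_B = 120×0.00781 = 0.937 mA, and I_E = (β+1)I_B = 0.945 mA.
V_CE = V_CC − I_C·R_C − I_E·R_E = 19 − 0.937×2.2 − 0.945×2.2 = 14.9 V.
V_CE = 14.9 V > 0.2 V confirms active-region operation.

I_C ≈ 0.94 mA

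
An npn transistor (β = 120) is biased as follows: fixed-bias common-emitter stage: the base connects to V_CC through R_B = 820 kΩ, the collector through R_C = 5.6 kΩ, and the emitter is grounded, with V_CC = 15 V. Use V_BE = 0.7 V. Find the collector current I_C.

I_C ≈ 2.1 mA

Base loop: V_CC = I_B·R_B + V_BE, so I_B = (15 − 0.7)/820 kΩ = 0.0174 mA.
In the active region I_C = β·I_B = 120 × 0.0174 = 2.09 mA.
Collector loop: V_CE = V_CC − I_C·R_C = 15 − 2.09×5.6 = 3.28 V.
Since V_CE = 3.28 V > V_CE(sat) ≈ 0.2 V, the transistor is in the active region as assumed.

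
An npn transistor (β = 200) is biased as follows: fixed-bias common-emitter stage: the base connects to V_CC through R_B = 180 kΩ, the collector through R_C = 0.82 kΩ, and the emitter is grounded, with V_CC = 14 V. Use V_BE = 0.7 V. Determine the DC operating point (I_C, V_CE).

I_C ≈ 15 mA, V_CE ≈ 1.9 V

Base loop: V_CC = I_B·R_B + V_BE, so I_B = (14 − 0.7)/180 kΩ = 0.0739 mA.
In the active region I_C = β·I_B = 200 × 0.0739 = 14.8 mA.
Collector loop: V_CE = V_CC − I_C·R_C = 14 − 14.8×0.82 = 1.88 V.
Since V_CE = 1.88 V > V_CE(sat) ≈ 0.2 V, the transistor is in the active region as assumed.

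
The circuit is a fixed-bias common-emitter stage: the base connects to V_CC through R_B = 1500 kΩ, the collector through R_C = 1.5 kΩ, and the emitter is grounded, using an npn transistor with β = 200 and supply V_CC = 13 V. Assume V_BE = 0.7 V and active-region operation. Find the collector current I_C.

Base loop: V_CC = I_B·R_B + V_BE, so I_B = (13 − 0.7)/1500 kΩ = 0.0082 mA.
In the active region I_C = β·I_B = 200 × 0.0082 = 1.64 mA.
Collector loop: V_CE = V_CC − I_C·R_C = 13 − 1.64×1.5 = 10.5 V.
Since V_CE = 10.5 V > V_CE(sat) ≈ 0.2 V, the transistor is in the active region as assumed.

I_C ≈ 1.6 mA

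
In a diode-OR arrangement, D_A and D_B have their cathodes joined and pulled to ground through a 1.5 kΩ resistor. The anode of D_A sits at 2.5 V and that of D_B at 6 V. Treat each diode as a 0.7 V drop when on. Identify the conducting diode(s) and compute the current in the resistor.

Assume both conduct. Then node N would need to be at both 2.5−0.7 = 1.8 V and 6−0.7 = 5.3 V, which is impossible.
Assume only D_B conducts: V_N = 6 − 0.7 = 5.3 V, so I_R = 5.3/1.5 = 3.53 mA.
Check D_A: its anode-to-cathode voltage is 2.5 − 5.3 = -2.8 V < 0.7 V, so it is off. The assumption is consistent.

Only D_B conducts; I_R ≈ 3.5 mA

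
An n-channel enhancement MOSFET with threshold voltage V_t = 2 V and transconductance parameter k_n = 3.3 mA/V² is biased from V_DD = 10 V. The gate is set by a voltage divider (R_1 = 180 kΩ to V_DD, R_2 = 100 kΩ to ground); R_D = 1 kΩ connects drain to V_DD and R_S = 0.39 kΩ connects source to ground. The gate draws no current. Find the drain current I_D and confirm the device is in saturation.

V_G = V_DD·R_2/(R_1+R_2) = 10×100/280 = 3.57 V.
Assume saturation: I_D = (k_n/2)(V_GS − V_t)² with V_GS = V_G − I_D·R_S = 3.57 − 0.39·I_D.
Substituting gives 0.251·I_D² − 3.02·I_D + 4.07 = 0, with roots I_D = 1.55 or 10.5 mA.
The root I_D = 10.5 mA gives V_GS = -0.522 V ≤ V_t, so take I_D = 1.55 mA.
Then V_GS = 2.97 V and V_DS = V_DD − I_D(R_D+R_S) = 10 − 1.55×1.39 = 7.85 V.
Saturation requires V_DS ≥ V_GS − V_t = 0.968 V; 7.85 ≥ 0.968 ✓.

I_D ≈ 1.5 mA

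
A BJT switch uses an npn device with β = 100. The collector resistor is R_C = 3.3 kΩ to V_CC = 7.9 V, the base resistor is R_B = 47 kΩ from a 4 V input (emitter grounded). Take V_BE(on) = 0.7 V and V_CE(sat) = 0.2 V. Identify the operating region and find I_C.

saturation; I_C ≈ 2.3 mA

Assume active: I_B = (4 − 0.7)/47 = 0.0702 mA, giving I_C = β·I_B = 7.02 mA.
But then V_CE = 7.9 − 7.02×3.3 = -15.3 V < V_CE(sat) = 0.2 V — impossible in the active region.
So the transistor is saturated. With V_CE = 0.2 V, I_C = (V_CC − 0.2)/R_C = 7.7/3.3 = 2.33 mA.
Check: β·I_B = 7.02 mA > I_C = 2.33 mA, confirming saturation.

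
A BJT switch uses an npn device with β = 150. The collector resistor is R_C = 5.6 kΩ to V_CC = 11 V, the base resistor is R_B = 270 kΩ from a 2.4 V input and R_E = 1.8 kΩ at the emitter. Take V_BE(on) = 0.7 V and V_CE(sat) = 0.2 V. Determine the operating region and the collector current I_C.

active; I_C ≈ 0.47 mA

Assume active. Base-emitter loop: I_B = (V_BB − V_BE)/(R_B + (β+1)R_E) = (2.4 − 0.7)/(270 + 151×1.8) = 0.00314 mA.
I_C = β·I_B = 150×0.00314 = 0.471 mA.
V_CE = V_CC − I_C·R_C − I_E·R_E = 11 − 0.471×5.6 − 0.474×1.8 = 7.51 V > V_CE(sat), so the active-region assumption holds.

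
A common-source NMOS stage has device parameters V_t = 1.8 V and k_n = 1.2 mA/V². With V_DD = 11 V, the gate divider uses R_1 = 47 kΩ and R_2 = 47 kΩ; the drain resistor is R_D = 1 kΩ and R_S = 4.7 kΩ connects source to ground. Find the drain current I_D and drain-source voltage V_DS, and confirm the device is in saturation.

I_D ≈ 0.58 mA, V_DS ≈ 7.7 V

V_G = V_DD·R_2/(R_1+R_2) = 11×47/94 = 5.5 V.
Assume saturation: I_D = (k_n/2)(V_GS − V_t)² with V_GS = V_G − I_D·R_S = 5.5 − 4.7·I_D.
Substituting gives 13.3·I_D² − 21.9·I_D + 8.21 = 0, with roots I_D = 0.578 or 1.07 mA.
The root I_D = 1.07 mA gives V_GS = 0.464 V ≤ V_t, so take I_D = 0.578 mA.
Then V_GS = 2.78 V and V_DS = V_DD − I_D(R_D+R_S) = 11 − 0.578×5.7 = 7.7 V.
Saturation requires V_DS ≥ V_GS − V_t = 0.982 V; 7.7 ≥ 0.982 ✓.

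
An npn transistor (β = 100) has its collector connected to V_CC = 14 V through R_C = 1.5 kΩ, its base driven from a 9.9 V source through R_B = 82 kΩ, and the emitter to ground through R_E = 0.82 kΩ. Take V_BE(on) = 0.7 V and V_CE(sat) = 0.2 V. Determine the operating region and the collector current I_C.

active; I_C ≈ 5.6 mA

Assume active. Base-emitter loop: I_B = (V_BB − V_BE)/(R_B + (β+1)R_E) = (9.9 − 0.7)/(82 + 101×0.82) = 0.0558 mA.
I_C = β·I_B = 100×0.0558 = 5.58 mA.
V_CE = V_CC − I_C·R_C − I_E·R_E = 14 − 5.58×1.5 − 5.64×0.82 = 1 V > V_CE(sat), so the active-region assumption holds.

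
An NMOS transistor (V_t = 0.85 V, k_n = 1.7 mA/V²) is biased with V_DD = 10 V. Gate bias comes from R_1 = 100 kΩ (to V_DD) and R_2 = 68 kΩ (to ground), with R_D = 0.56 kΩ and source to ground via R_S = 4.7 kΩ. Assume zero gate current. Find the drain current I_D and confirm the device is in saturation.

V_G = V_DD·R_2/(R_1+R_2) = 10×68/168 = 4.05 V.
Assume saturation: I_D = (k_n/2)(V_GS − V_t)² with V_GS = V_G − I_D·R_S = 4.05 − 4.7·I_D.
Substituting gives 18.8·I_D² − 26.5·I_D + 8.69 = 0, with roots I_D = 0.515 or 0.899 mA.
The root I_D = 0.899 mA gives V_GS = -0.179 V ≤ V_t, so take I_D = 0.515 mA.
Then V_GS = 1.63 V and V_DS = V_DD − I_D(R_D+R_S) = 10 − 0.515×5.26 = 7.29 V.
Saturation requires V_DS ≥ V_GS − V_t = 0.778 V; 7.29 ≥ 0.778 ✓.

I_D ≈ 0.51 mA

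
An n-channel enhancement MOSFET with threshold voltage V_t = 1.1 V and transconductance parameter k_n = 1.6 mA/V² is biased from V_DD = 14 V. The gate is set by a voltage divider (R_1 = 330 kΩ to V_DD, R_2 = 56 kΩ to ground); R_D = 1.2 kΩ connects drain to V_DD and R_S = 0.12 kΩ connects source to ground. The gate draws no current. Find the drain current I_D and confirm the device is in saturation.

V_G = V_DD·R_2/(R_1+R_2) = 14×56/386 = 2.03 V.
Assume saturation: I_D = (k_n/2)(V_GS − V_t)² with V_GS = V_G − I_D·R_S = 2.03 − 0.12·I_D.
Substituting gives 0.0115·I_D² − 1.18·I_D + 0.694 = 0, with roots I_D = 0.592 or 102 mA.
The root I_D = 102 mA gives V_GS = -10.2 V ≤ V_t, so take I_D = 0.592 mA.
Then V_GS = 1.96 V and V_DS = V_DD − I_D(R_D+R_S) = 14 − 0.592×1.32 = 13.2 V.
Saturation requires V_DS ≥ V_GS − V_t = 0.86 V; 13.2 ≥ 0.86 ✓.

I_D ≈ 0.59 mA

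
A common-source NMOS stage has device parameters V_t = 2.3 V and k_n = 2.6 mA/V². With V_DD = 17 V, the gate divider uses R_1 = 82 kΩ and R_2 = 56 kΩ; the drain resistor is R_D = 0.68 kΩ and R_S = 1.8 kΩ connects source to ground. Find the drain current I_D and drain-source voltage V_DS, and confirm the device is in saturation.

V_G = V_DD·R_2/(R_1+R_2) = 17×56/138 = 6.9 V.
Assume saturation: I_D = (k_n/2)(V_GS − V_t)² with V_GS = V_G − I_D·R_S = 6.9 − 1.8·I_D.
Substituting gives 4.21·I_D² − 22.5·I_D + 27.5 = 0, with roots I_D = 1.89 or 3.46 mA.
The root I_D = 3.46 mA gives V_GS = 0.668 V ≤ V_t, so take I_D = 1.89 mA.
Then V_GS = 3.5 V and V_DS = V_DD − I_D(R_D+R_S) = 17 − 1.89×2.48 = 12.3 V.
Saturation requires V_DS ≥ V_GS − V_t = 1.2 V; 12.3 ≥ 1.2 ✓.

I_D ≈ 1.9 mA, V_DS ≈ 12 V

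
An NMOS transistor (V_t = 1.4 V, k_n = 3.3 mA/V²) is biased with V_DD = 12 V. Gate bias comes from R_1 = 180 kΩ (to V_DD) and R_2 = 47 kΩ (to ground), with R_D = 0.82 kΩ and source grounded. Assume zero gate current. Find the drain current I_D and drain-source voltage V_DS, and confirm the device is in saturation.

I_D ≈ 1.9 mA, V_DS ≈ 10 V

V_G = V_DD·R_2/(R_1+R_2) = 12×47/227 = 2.48 V. With the source grounded, V_GS = V_G = 2.48 V.
Assume saturation: I_D = (k_n/2)(V_GS − V_t)² = (3.3/2)×(2.48 − 1.4)² = 1.65×1.08² = 1.94 mA.
V_DS = V_DD − I_D·R_D = 12 − 1.94×0.82 = 10.4 V.
Saturation requires V_DS ≥ V_GS − V_t = 1.08 V; 10.4 ≥ 1.08 ✓.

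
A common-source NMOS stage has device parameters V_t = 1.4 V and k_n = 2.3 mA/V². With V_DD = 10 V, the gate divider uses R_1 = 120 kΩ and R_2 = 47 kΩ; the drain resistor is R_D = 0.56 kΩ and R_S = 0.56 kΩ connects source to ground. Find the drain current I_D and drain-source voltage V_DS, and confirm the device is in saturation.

V_G = V_DD·R_2/(R_1+R_2) = 10×47/167 = 2.81 V.
Assume saturation: I_D = (k_n/2)(V_GS − V_t)² with V_GS = V_G − I_D·R_S = 2.81 − 0.56·I_D.
Substituting gives 0.361·I_D² − 2.82·I_D + 2.3 = 0, with roots I_D = 0.925 or 6.9 mA.
The root I_D = 6.9 mA gives V_GS = -1.05 V ≤ V_t, so take I_D = 0.925 mA.
Then V_GS = 2.3 V and V_DS = V_DD − I_D(R_D+R_S) = 10 − 0.925×1.12 = 8.96 V.
Saturation requires V_DS ≥ V_GS − V_t = 0.897 V; 8.96 ≥ 0.897 ✓.

I_D ≈ 0.92 mA, V_DS ≈ 9 V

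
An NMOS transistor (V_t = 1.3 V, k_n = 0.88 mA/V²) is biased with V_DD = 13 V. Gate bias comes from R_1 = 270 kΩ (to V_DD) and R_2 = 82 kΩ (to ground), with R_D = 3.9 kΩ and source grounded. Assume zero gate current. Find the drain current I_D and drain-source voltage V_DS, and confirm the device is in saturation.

I_D ≈ 1.3 mA, V_DS ≈ 7.9 V

V_G = V_DD·R_2/(R_1+R_2) = 13×82/352 = 3.03 V. With the source grounded, V_GS = V_G = 3.03 V.
Assume saturation: I_D = (k_n/2)(V_GS − V_t)² = (0.88/2)×(3.03 − 1.3)² = 0.44×1.73² = 1.31 mA.
V_DS = V_DD − I_D·R_D = 13 − 1.31×3.9 = 7.87 V.
Saturation requires V_DS ≥ V_GS − V_t = 1.73 V; 7.87 ≥ 1.73 ✓.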